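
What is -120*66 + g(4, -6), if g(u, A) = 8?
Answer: -7912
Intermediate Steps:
-120*66 + g(4, -6) = -120*66 + 8 = -7920 + 8 = -7912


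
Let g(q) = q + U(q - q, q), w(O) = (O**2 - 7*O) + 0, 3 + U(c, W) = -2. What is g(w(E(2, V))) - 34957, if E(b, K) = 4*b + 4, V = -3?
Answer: -34902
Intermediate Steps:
U(c, W) = -5 (U(c, W) = -3 - 2 = -5)
E(b, K) = 4 + 4*b
w(O) = O**2 - 7*O
g(q) = -5 + q (g(q) = q - 5 = -5 + q)
g(w(E(2, V))) - 34957 = (-5 + (4 + 4*2)*(-7 + (4 + 4*2))) - 34957 = (-5 + (4 + 8)*(-7 + (4 + 8))) - 34957 = (-5 + 12*(-7 + 12)) - 34957 = (-5 + 12*5) - 34957 = (-5 + 60) - 34957 = 55 - 34957 = -34902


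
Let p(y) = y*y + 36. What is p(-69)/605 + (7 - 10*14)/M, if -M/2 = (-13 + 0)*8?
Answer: 917311/125840 ≈ 7.2895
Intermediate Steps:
p(y) = 36 + y² (p(y) = y² + 36 = 36 + y²)
M = 208 (M = -2*(-13 + 0)*8 = -(-26)*8 = -2*(-104) = 208)
p(-69)/605 + (7 - 10*14)/M = (36 + (-69)²)/605 + (7 - 10*14)/208 = (36 + 4761)*(1/605) + (7 - 140)*(1/208) = 4797*(1/605) - 133*1/208 = 4797/605 - 133/208 = 917311/125840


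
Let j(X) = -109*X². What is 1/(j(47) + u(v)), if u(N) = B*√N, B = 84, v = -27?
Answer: -240781/57975680473 - 252*I*√3/57975680473 ≈ -4.1531e-6 - 7.5286e-9*I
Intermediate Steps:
u(N) = 84*√N
1/(j(47) + u(v)) = 1/(-109*47² + 84*√(-27)) = 1/(-109*2209 + 84*(3*I*√3)) = 1/(-240781 + 252*I*√3)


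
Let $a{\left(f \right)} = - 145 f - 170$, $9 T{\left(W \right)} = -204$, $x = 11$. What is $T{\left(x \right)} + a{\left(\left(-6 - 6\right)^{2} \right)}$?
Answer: $- \frac{63218}{3} \approx -21073.0$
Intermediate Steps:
$T{\left(W \right)} = - \frac{68}{3}$ ($T{\left(W \right)} = \frac{1}{9} \left(-204\right) = - \frac{68}{3}$)
$a{\left(f \right)} = -170 - 145 f$
$T{\left(x \right)} + a{\left(\left(-6 - 6\right)^{2} \right)} = - \frac{68}{3} - \left(170 + 145 \left(-6 - 6\right)^{2}\right) = - \frac{68}{3} - \left(170 + 145 \left(-12\right)^{2}\right) = - \frac{68}{3} - 21050 = - \frac{63218}{3}$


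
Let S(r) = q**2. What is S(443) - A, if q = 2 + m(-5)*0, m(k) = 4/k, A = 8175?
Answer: -8171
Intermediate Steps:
q = 2 (q = 2 + (4/(-5))*0 = 2 + (4*(-1/5))*0 = 2 - 4/5*0 = 2 + 0 = 2)
S(r) = 4 (S(r) = 2**2 = 4)
S(443) - A = 4 - 1*8175 = 4 - 8175 = -8171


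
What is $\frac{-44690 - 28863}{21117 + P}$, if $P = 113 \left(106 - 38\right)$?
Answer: $- \frac{73553}{28801} \approx -2.5538$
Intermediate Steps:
$P = 7684$ ($P = 113 \cdot 68 = 7684$)
$\frac{-44690 - 28863}{21117 + P} = \frac{-44690 - 28863}{21117 + 7684} = - \frac{73553}{28801}$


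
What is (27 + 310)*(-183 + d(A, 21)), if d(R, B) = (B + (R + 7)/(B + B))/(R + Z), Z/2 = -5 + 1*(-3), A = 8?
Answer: -7007915/112 ≈ -62571.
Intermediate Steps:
Z = -16 (Z = 2*(-5 + 1*(-3)) = 2*(-5 - 3) = 2*(-8) = -16)
d(R, B) = (B + (7 + R)/(2*B))/(-16 + R) (d(R, B) = (B + (R + 7)/(B + B))/(R - 16) = (B + (7 + R)/((2*B)))/(-16 + R) = (B + (7 + R)*(1/(2*B)))/(-16 + R) = (B + (7 + R)/(2*B))/(-16 + R))
(27 + 310)*(-183 + d(A, 21)) = (27 + 310)*(-183 + (½)*(7 + 8 + 2*21²)/(21*(-16 + 8))) = 337*(-183 + (½)*(1/21)*(7 + 8 + 2*441)/(-8)) = 337*(-183 + (½)*(1/21)*(-⅛)*(7 + 8 + 882)) = 337*(-183 + (½)*(1/21)*(-⅛)*897) = 337*(-183 - 299/112) = 337*(-20795/112) = -7007915/112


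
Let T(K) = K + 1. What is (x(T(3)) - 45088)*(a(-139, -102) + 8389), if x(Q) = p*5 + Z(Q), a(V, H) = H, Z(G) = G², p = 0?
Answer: -373511664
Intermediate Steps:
T(K) = 1 + K
x(Q) = Q² (x(Q) = 0*5 + Q² = 0 + Q² = Q²)
(x(T(3)) - 45088)*(a(-139, -102) + 8389) = ((1 + 3)² - 45088)*(-102 + 8389) = (4² - 45088)*8287 = (16 - 45088)*8287 = -45072*8287 = -373511664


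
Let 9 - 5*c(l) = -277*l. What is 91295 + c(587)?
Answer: 619083/5 ≈ 1.2382e+5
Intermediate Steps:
c(l) = 9/5 + 277*l/5 (c(l) = 9/5 - (-277)*l/5 = 9/5 + 277*l/5)
91295 + c(587) = 91295 + (9/5 + (277/5)*587) = 91295 + (9/5 + 162599/5) = 91295 + 162608/5 = 619083/5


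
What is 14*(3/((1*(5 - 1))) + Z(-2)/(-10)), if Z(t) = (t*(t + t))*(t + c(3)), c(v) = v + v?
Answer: -343/10 ≈ -34.300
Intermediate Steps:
c(v) = 2*v
Z(t) = 2*t²*(6 + t) (Z(t) = (t*(t + t))*(t + 2*3) = (t*(2*t))*(t + 6) = (2*t²)*(6 + t) = 2*t²*(6 + t))
14*(3/((1*(5 - 1))) + Z(-2)/(-10)) = 14*(3/((1*(5 - 1))) + (2*(-2)²*(6 - 2))/(-10)) = 14*(3/((1*4)) + (2*4*4)*(-⅒)) = 14*(3/4 + 32*(-⅒)) = 14*(3*(¼) - 16/5) = 14*(¾ - 16/5) = 14*(-49/20) = -343/10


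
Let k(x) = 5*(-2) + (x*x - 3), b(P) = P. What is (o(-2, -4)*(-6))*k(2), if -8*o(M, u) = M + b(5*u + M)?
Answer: 162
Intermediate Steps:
o(M, u) = -5*u/8 - M/4 (o(M, u) = -(M + (5*u + M))/8 = -(M + (M + 5*u))/8 = -(2*M + 5*u)/8 = -5*u/8 - M/4)
k(x) = -13 + x² (k(x) = -10 + (x² - 3) = -10 + (-3 + x²) = -13 + x²)
(o(-2, -4)*(-6))*k(2) = ((-5/8*(-4) - ¼*(-2))*(-6))*(-13 + 2²) = ((5/2 + ½)*(-6))*(-13 + 4) = (3*(-6))*(-9) = -18*(-9) = 162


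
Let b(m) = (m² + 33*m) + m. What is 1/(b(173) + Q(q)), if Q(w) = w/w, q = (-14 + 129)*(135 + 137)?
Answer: 1/35812 ≈ 2.7924e-5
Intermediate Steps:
b(m) = m² + 34*m
q = 31280 (q = 115*272 = 31280)
Q(w) = 1
1/(b(173) + Q(q)) = 1/(173*(34 + 173) + 1) = 1/(173*207 + 1) = 1/(35811 + 1) = 1/35812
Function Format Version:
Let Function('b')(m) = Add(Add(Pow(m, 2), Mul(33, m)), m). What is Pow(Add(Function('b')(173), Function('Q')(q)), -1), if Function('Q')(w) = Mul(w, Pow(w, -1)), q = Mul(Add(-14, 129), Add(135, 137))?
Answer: Rational(1, 35812) ≈ 2.7924e-5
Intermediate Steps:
Function('b')(m) = Add(Pow(m, 2), Mul(34, m))
q = 31280 (q = Mul(115, 272) = 31280)
Function('Q')(w) = 1
Pow(Add(Function('b')(173), Function('Q')(q)), -1) = Pow(Add(Mul(173, Add(34, 173)), 1), -1) = Pow(Add(Mul(173, 207), 1), -1) = Pow(Add(35811, 1), -1) = Pow(35812, -1) = Rational(1, 35812)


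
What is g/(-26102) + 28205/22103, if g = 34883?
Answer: -1122969/18610726 ≈ -0.060340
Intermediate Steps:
g/(-26102) + 28205/22103 = 34883/(-26102) + 28205/22103 = 34883*(-1/26102) + 28205*(1/22103) = -34883/26102 + 28205/22103 = -1122969/18610726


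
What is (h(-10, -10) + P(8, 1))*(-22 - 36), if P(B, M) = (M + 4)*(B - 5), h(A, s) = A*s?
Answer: -6670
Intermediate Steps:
P(B, M) = (-5 + B)*(4 + M) (P(B, M) = (4 + M)*(-5 + B) = (-5 + B)*(4 + M))
(h(-10, -10) + P(8, 1))*(-22 - 36) = (-10*(-10) + (-20 - 5*1 + 4*8 + 8*1))*(-22 - 36) = (100 + (-20 - 5 + 32 + 8))*(-58) = (100 + 15)*(-58) = 115*(-58) = -6670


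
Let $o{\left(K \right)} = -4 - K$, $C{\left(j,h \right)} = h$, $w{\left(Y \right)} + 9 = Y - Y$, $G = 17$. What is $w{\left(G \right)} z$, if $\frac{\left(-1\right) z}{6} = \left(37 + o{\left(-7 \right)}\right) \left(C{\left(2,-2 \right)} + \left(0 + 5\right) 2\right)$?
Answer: $17280$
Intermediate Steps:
$w{\left(Y \right)} = -9$ ($w{\left(Y \right)} = -9 + \left(Y - Y\right) = -9 + 0 = -9$)
$z = -1920$ ($z = - 6 \left(37 - -3\right) \left(-2 + \left(0 + 5\right) 2\right) = - 6 \left(37 + \left(-4 + 7\right)\right) \left(-2 + 5 \cdot 2\right) = - 6 \left(37 + 3\right) \left(-2 + 10\right) = - 6 \cdot 40 \cdot 8 = \left(-6\right) 320 = -1920$)
$w{\left(G \right)} z = \left(-9\right) \left(-1920\right) = 17280$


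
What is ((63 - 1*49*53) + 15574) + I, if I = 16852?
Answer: 29892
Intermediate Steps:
((63 - 1*49*53) + 15574) + I = ((63 - 1*49*53) + 15574) + 16852 = ((63 - 49*53) + 15574) + 16852 = ((63 - 2597) + 15574) + 16852 = (-2534 + 15574) + 16852 = 13040 + 16852 = 29892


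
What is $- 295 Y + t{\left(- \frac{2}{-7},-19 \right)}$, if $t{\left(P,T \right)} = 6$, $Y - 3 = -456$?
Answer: $133641$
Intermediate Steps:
$Y = -453$ ($Y = 3 - 456 = -453$)
$- 295 Y + t{\left(- \frac{2}{-7},-19 \right)} = \left(-295\right) \left(-453\right) + 6 = 133635 + 6 = 133641$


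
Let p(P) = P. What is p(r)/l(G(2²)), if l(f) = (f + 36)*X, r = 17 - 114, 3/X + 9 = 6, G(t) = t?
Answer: 97/40 ≈ 2.4250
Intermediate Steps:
X = -1 (X = 3/(-9 + 6) = 3/(-3) = 3*(-⅓) = -1)
r = -97
l(f) = -36 - f (l(f) = (f + 36)*(-1) = (36 + f)*(-1) = -36 - f)
p(r)/l(G(2²)) = -97/(-36 - 1*2²) = -97/(-36 - 1*4) = -97/(-36 - 4) = -97/(-40) = -97*(-1/40) = 97/40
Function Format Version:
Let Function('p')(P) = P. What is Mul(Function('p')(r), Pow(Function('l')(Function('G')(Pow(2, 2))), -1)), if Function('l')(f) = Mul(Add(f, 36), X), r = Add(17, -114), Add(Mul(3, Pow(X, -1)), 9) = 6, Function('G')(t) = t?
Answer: Rational(97, 40) ≈ 2.4250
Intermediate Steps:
X = -1 (X = Mul(3, Pow(Add(-9, 6), -1)) = Mul(3, Pow(-3, -1)) = Mul(3, Rational(-1, 3)) = -1)
r = -97
Function('l')(f) = Add(-36, Mul(-1, f)) (Function('l')(f) = Mul(Add(f, 36), -1) = Mul(Add(36, f), -1) = Add(-36, Mul(-1, f)))
Mul(Function('p')(r), Pow(Function('l')(Function('G')(Pow(2, 2))), -1)) = Mul(-97, Pow(Add(-36, Mul(-1, Pow(2, 2))), -1)) = Mul(-97, Pow(Add(-36, Mul(-1, 4)), -1)) = Mul(-97, Pow(Add(-36, -4), -1)) = Mul(-97, Pow(-40, -1)) = Mul(-97, Rational(-1, 40)) = Rational(97, 40)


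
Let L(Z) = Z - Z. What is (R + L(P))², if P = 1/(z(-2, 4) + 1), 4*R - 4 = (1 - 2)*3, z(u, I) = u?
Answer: 1/16 ≈ 0.062500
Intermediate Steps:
R = ¼ (R = 1 + ((1 - 2)*3)/4 = 1 + (-1*3)/4 = 1 + (¼)*(-3) = 1 - ¾ = ¼ ≈ 0.25000)
P = -1 (P = 1/(-2 + 1) = 1/(-1) = -1)
L(Z) = 0
(R + L(P))² = (¼ + 0)² = (¼)² = 1/16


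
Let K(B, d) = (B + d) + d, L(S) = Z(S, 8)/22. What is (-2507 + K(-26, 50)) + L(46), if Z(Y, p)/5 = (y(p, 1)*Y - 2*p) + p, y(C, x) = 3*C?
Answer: -24023/11 ≈ -2183.9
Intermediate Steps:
Z(Y, p) = -5*p + 15*Y*p (Z(Y, p) = 5*(((3*p)*Y - 2*p) + p) = 5*((3*Y*p - 2*p) + p) = 5*((-2*p + 3*Y*p) + p) = 5*(-p + 3*Y*p) = -5*p + 15*Y*p)
L(S) = -20/11 + 60*S/11 (L(S) = (5*8*(-1 + 3*S))/22 = (-40 + 120*S)*(1/22) = -20/11 + 60*S/11)
K(B, d) = B + 2*d
(-2507 + K(-26, 50)) + L(46) = (-2507 + (-26 + 2*50)) + (-20/11 + (60/11)*46) = (-2507 + (-26 + 100)) + (-20/11 + 2760/11) = (-2507 + 74) + 2740/11 = -2433 + 2740/11 = -24023/11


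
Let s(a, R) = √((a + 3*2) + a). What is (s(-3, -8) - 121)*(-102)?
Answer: 12342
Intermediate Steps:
s(a, R) = √(6 + 2*a) (s(a, R) = √((a + 6) + a) = √((6 + a) + a) = √(6 + 2*a))
(s(-3, -8) - 121)*(-102) = (√(6 + 2*(-3)) - 121)*(-102) = (√(6 - 6) - 121)*(-102) = (√0 - 121)*(-102) = (0 - 121)*(-102) = -121*(-102) = 12342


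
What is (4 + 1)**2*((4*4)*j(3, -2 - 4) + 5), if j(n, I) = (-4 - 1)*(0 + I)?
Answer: 12125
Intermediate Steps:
j(n, I) = -5*I
(4 + 1)**2*((4*4)*j(3, -2 - 4) + 5) = (4 + 1)**2*((4*4)*(-5*(-2 - 4)) + 5) = 5**2*(16*(-5*(-6)) + 5) = 25*(16*30 + 5) = 25*(480 + 5) = 25*485 = 12125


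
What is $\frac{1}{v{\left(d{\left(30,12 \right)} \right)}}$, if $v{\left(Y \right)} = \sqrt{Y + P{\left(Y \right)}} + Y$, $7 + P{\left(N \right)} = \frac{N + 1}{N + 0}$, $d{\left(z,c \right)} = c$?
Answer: $\frac{144}{1655} - \frac{2 \sqrt{219}}{1655} \approx 0.069126$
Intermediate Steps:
$P{\left(N \right)} = -7 + \frac{1 + N}{N}$ ($P{\left(N \right)} = -7 + \frac{N + 1}{N + 0} = -7 + \frac{1 + N}{N}$)
$v{\left(Y \right)} = Y + \sqrt{-6 + Y + \frac{1}{Y}}$ ($v{\left(Y \right)} = \sqrt{Y - \left(6 - \frac{1}{Y}\right)} + Y = \sqrt{-6 + Y + \frac{1}{Y}} + Y = Y + \sqrt{-6 + Y + \frac{1}{Y}}$)
$\frac{1}{v{\left(d{\left(30,12 \right)} \right)}} = \frac{1}{12 + \sqrt{-6 + 12 + \frac{1}{12}}} = \frac{1}{12 + \sqrt{\frac{73}{12}}} = \frac{1}{12 + \frac{\sqrt{219}}{6}}$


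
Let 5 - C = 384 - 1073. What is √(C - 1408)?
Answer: I*√714 ≈ 26.721*I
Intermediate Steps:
C = 694 (C = 5 - (384 - 1073) = 5 - 1*(-689) = 5 + 689 = 694)
√(C - 1408) = √(694 - 1408) = √(-714) = I*√714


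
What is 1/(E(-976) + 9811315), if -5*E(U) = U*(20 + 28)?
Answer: 5/49103423 ≈ 1.0183e-7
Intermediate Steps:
E(U) = -48*U/5 (E(U) = -U*(20 + 28)/5 = -U*48/5 = -48*U/5)
1/(E(-976) + 9811315) = 1/(-48/5*(-976) + 9811315) = 1/(46848/5 + 9811315) = 1/(49103423/5) = 5/49103423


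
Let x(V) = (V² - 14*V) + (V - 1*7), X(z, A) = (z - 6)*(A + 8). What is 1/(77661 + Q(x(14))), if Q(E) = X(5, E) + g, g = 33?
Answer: 1/77679 ≈ 1.2873e-5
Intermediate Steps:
X(z, A) = (-6 + z)*(8 + A)
x(V) = -7 + V² - 13*V (x(V) = (V² - 14*V) + (V - 7) = (V² - 14*V) + (-7 + V) = -7 + V² - 13*V)
Q(E) = 25 - E (Q(E) = (-48 - 6*E + 8*5 + E*5) + 33 = (-48 - 6*E + 40 + 5*E) + 33 = (-8 - E) + 33 = 25 - E)
1/(77661 + Q(x(14))) = 1/(77661 + (25 - (-7 + 14² - 13*14))) = 1/(77661 + (25 - (-7 + 196 - 182))) = 1/(77661 + (25 - 1*7)) = 1/(77661 + (25 - 7)) = 1/(77661 + 18) = 1/77679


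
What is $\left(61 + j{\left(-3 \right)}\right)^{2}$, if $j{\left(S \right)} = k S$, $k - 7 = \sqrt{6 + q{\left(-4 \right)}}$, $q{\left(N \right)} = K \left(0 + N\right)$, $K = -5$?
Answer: $1834 - 240 \sqrt{26} \approx 610.24$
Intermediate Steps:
$q{\left(N \right)} = - 5 N$ ($q{\left(N \right)} = - 5 \left(0 + N\right) = - 5 N$)
$k = 7 + \sqrt{26}$ ($k = 7 + \sqrt{6 - -20} = 7 + \sqrt{6 + 20} = 7 + \sqrt{26} \approx 12.099$)
$j{\left(S \right)} = S \left(7 + \sqrt{26}\right)$ ($j{\left(S \right)} = \left(7 + \sqrt{26}\right) S = S \left(7 + \sqrt{26}\right)$)
$\left(61 + j{\left(-3 \right)}\right)^{2} = \left(61 - 3 \left(7 + \sqrt{26}\right)\right)^{2} = \left(61 - \left(21 + 3 \sqrt{26}\right)\right)^{2} = \left(40 - 3 \sqrt{26}\right)^{2}$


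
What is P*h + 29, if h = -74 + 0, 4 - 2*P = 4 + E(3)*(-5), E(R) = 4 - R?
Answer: -156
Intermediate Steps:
P = 5/2 (P = 2 - (4 + (4 - 1*3)*(-5))/2 = 2 - (4 + (4 - 3)*(-5))/2 = 2 - (4 + 1*(-5))/2 = 2 - (4 - 5)/2 = 2 - ½*(-1) = 2 + ½ = 5/2 ≈ 2.5000)
h = -74
P*h + 29 = (5/2)*(-74) + 29 = -185 + 29 = -156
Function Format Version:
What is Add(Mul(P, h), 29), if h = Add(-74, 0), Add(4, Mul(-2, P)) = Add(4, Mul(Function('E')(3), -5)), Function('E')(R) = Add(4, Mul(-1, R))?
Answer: -156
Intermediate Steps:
P = Rational(5, 2) (P = Add(2, Mul(Rational(-1, 2), Add(4, Mul(Add(4, Mul(-1, 3)), -5)))) = Add(2, Mul(Rational(-1, 2), Add(4, Mul(Add(4, -3), -5)))) = Add(2, Mul(Rational(-1, 2), Add(4, Mul(1, -5)))) = Add(2, Mul(Rational(-1, 2), Add(4, -5))) = Add(2, Mul(Rational(-1, 2), -1)) = Add(2, Rational(1, 2)) = Rational(5, 2) ≈ 2.5000)
h = -74
Add(Mul(P, h), 29) = Add(Mul(Rational(5, 2), -74), 29) = Add(-185, 29) = -156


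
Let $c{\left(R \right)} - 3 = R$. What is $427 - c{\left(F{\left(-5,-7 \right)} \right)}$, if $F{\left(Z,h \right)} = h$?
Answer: $431$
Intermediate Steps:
$c{\left(R \right)} = 3 + R$
$427 - c{\left(F{\left(-5,-7 \right)} \right)} = 427 - \left(3 - 7\right) = 427 - -4 = 427 + 4 = 431$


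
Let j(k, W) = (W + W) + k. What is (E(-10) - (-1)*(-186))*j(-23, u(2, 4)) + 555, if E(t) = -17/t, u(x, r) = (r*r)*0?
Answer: 47939/10 ≈ 4793.9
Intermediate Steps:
u(x, r) = 0 (u(x, r) = r²*0 = 0)
j(k, W) = k + 2*W (j(k, W) = 2*W + k = k + 2*W)
(E(-10) - (-1)*(-186))*j(-23, u(2, 4)) + 555 = (-17/(-10) - (-1)*(-186))*(-23 + 2*0) + 555 = (-17*(-⅒) - 1*186)*(-23 + 0) + 555 = (17/10 - 186)*(-23) + 555 = -1843/10*(-23) + 555 = 42389/10 + 555 = 47939/10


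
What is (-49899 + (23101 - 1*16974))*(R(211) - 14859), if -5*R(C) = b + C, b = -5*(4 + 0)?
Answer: 3260401192/5 ≈ 6.5208e+8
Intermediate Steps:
b = -20 (b = -5*4 = -20)
R(C) = 4 - C/5 (R(C) = -(-20 + C)/5 = 4 - C/5)
(-49899 + (23101 - 1*16974))*(R(211) - 14859) = (-49899 + (23101 - 1*16974))*((4 - 1/5*211) - 14859) = (-49899 + (23101 - 16974))*((4 - 211/5) - 14859) = (-49899 + 6127)*(-191/5 - 14859) = -43772*(-74486/5) = 3260401192/5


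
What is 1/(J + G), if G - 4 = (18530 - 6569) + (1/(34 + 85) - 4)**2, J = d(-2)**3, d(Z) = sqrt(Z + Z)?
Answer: 1201291720195/14392601842465522 + 401067842*I/7196300921232761 ≈ 8.3466e-5 + 5.5732e-8*I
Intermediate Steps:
d(Z) = sqrt(2)*sqrt(Z) (d(Z) = sqrt(2*Z) = sqrt(2)*sqrt(Z))
J = -8*I (J = (sqrt(2)*sqrt(-2))**3 = (sqrt(2)*(I*sqrt(2)))**3 = (2*I)**3 = -8*I ≈ -8.0*I)
G = 169661990/14161 (G = 4 + ((18530 - 6569) + (1/(34 + 85) - 4)**2) = 4 + (11961 + (1/119 - 4)**2) = 4 + (11961 + (-475/119)**2) = 4 + (11961 + 225625/14161) = 4 + 169605346/14161 = 169661990/14161 ≈ 11981.)
1/(J + G) = 1/(-8*I + 169661990/14161) = 1/(169661990/14161 - 8*I) = 200533921*(169661990/14161 + 8*I)/28785203684931044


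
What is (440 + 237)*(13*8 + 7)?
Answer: 75147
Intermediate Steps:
(440 + 237)*(13*8 + 7) = 677*(104 + 7) = 677*111 = 75147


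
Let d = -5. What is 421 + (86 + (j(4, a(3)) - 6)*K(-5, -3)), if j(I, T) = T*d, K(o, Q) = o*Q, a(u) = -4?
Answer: 717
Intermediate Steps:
K(o, Q) = Q*o
j(I, T) = -5*T (j(I, T) = T*(-5) = -5*T)
421 + (86 + (j(4, a(3)) - 6)*K(-5, -3)) = 421 + (86 + (-5*(-4) - 6)*(-3*(-5))) = 421 + (86 + (20 - 6)*15) = 421 + (86 + 14*15) = 421 + (86 + 210) = 421 + 296 = 717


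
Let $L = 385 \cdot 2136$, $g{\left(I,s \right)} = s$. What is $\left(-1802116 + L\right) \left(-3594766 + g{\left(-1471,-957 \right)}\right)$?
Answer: $3522931183588$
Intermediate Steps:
$L = 822360$
$\left(-1802116 + L\right) \left(-3594766 + g{\left(-1471,-957 \right)}\right) = \left(-1802116 + 822360\right) \left(-3594766 - 957\right) = \left(-979756\right) \left(-3595723\right) = 3522931183588$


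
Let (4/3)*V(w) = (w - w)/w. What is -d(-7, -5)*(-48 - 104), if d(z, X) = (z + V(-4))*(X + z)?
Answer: 12768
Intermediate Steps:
V(w) = 0 (V(w) = 3*((w - w)/w)/4 = 3*(0/w)/4 = (¾)*0 = 0)
d(z, X) = z*(X + z) (d(z, X) = (z + 0)*(X + z) = z*(X + z))
-d(-7, -5)*(-48 - 104) = -(-7*(-5 - 7))*(-48 - 104) = -(-7*(-12))*(-152) = -84*(-152) = -1*(-12768) = 12768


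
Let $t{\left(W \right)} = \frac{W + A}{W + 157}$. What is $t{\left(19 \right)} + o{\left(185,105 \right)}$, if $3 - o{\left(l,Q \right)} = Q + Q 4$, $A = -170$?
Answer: $- \frac{92023}{176} \approx -522.86$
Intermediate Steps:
$t{\left(W \right)} = \frac{-170 + W}{157 + W}$ ($t{\left(W \right)} = \frac{W - 170}{W + 157} = \frac{-170 + W}{157 + W}$)
$o{\left(l,Q \right)} = 3 - 5 Q$ ($o{\left(l,Q \right)} = 3 - \left(Q + Q 4\right) = 3 - \left(Q + 4 Q\right) = 3 - 5 Q$)
$t{\left(19 \right)} + o{\left(185,105 \right)} = \frac{-170 + 19}{157 + 19} + \left(3 - 525\right) = \frac{1}{176} \left(-151\right) + \left(3 - 525\right) = \frac{1}{176} \left(-151\right) - 522 = - \frac{151}{176} - 522 = - \frac{92023}{176}$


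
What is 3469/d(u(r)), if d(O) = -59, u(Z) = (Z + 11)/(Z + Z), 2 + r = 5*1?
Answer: -3469/59 ≈ -58.797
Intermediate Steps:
r = 3 (r = -2 + 5*1 = -2 + 5 = 3)
u(Z) = (11 + Z)/(2*Z) (u(Z) = (11 + Z)/((2*Z)) = (11 + Z)*(1/(2*Z)) = (11 + Z)/(2*Z))
3469/d(u(r)) = 3469/(-59) = 3469*(-1/59) = -3469/59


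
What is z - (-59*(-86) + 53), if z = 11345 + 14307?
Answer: 20525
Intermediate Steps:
z = 25652
z - (-59*(-86) + 53) = 25652 - (-59*(-86) + 53) = 25652 - (5074 + 53) = 25652 - 1*5127 = 25652 - 5127 = 20525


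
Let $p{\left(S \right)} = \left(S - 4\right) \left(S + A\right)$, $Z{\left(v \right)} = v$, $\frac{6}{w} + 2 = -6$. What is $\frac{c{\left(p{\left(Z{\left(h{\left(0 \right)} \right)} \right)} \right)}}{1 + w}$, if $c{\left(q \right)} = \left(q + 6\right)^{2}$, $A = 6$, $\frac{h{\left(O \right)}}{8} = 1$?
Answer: $15376$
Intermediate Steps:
$w = - \frac{3}{4}$ ($w = \frac{6}{-2 - 6} = \frac{6}{-8} = 6 \left(- \frac{1}{8}\right) = - \frac{3}{4} \approx -0.75$)
$h{\left(O \right)} = 8$ ($h{\left(O \right)} = 8 \cdot 1 = 8$)
$p{\left(S \right)} = \left(-4 + S\right) \left(6 + S\right)$ ($p{\left(S \right)} = \left(S - 4\right) \left(S + 6\right) = \left(-4 + S\right) \left(6 + S\right)$)
$c{\left(q \right)} = \left(6 + q\right)^{2}$
$\frac{c{\left(p{\left(Z{\left(h{\left(0 \right)} \right)} \right)} \right)}}{1 + w} = \frac{\left(6 + \left(-24 + 8^{2} + 2 \cdot 8\right)\right)^{2}}{1 - \frac{3}{4}} = \left(6 + \left(-24 + 64 + 16\right)\right)^{2} \frac{1}{\frac{1}{4}} = \left(6 + 56\right)^{2} \cdot 4 = 62^{2} \cdot 4 = 3844 \cdot 4 = 15376$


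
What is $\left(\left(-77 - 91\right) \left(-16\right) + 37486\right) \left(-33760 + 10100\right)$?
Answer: $-950516840$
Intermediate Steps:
$\left(\left(-77 - 91\right) \left(-16\right) + 37486\right) \left(-33760 + 10100\right) = \left(\left(-168\right) \left(-16\right) + 37486\right) \left(-23660\right) = \left(2688 + 37486\right) \left(-23660\right) = 40174 \left(-23660\right) = -950516840$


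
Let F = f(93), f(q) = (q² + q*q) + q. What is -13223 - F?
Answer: -30614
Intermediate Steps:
f(q) = q + 2*q² (f(q) = (q² + q²) + q = 2*q² + q = q + 2*q²)
F = 17391 (F = 93*(1 + 2*93) = 93*(1 + 186) = 93*187 = 17391)
-13223 - F = -13223 - 1*17391 = -13223 - 17391 = -30614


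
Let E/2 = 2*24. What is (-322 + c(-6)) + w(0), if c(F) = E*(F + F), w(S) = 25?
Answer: -1449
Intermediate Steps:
E = 96 (E = 2*(2*24) = 2*48 = 96)
c(F) = 192*F (c(F) = 96*(F + F) = 96*(2*F) = 192*F)
(-322 + c(-6)) + w(0) = (-322 + 192*(-6)) + 25 = (-322 - 1152) + 25 = -1474 + 25 = -1449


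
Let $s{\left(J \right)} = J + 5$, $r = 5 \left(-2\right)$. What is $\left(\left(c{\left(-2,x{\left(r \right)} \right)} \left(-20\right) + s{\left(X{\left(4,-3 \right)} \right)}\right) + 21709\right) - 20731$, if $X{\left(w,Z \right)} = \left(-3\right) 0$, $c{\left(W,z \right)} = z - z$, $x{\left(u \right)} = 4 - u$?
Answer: $983$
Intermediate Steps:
$r = -10$
$c{\left(W,z \right)} = 0$
$X{\left(w,Z \right)} = 0$
$s{\left(J \right)} = 5 + J$
$\left(\left(c{\left(-2,x{\left(r \right)} \right)} \left(-20\right) + s{\left(X{\left(4,-3 \right)} \right)}\right) + 21709\right) - 20731 = \left(\left(0 \left(-20\right) + \left(5 + 0\right)\right) + 21709\right) - 20731 = \left(\left(0 + 5\right) + 21709\right) - 20731 = \left(5 + 21709\right) - 20731 = 21714 - 20731 = 983$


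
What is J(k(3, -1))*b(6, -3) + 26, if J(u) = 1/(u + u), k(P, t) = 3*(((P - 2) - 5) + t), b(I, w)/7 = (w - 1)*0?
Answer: 26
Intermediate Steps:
b(I, w) = 0 (b(I, w) = 7*((w - 1)*0) = 7*((-1 + w)*0) = 7*0 = 0)
k(P, t) = -21 + 3*P + 3*t (k(P, t) = 3*(((-2 + P) - 5) + t) = 3*((-7 + P) + t) = 3*(-7 + P + t) = -21 + 3*P + 3*t)
J(u) = 1/(2*u)
J(k(3, -1))*b(6, -3) + 26 = (1/(2*(-21 + 3*3 + 3*(-1))))*0 + 26 = (1/(2*(-21 + 9 - 3)))*0 + 26 = ((½)/(-15))*0 + 26 = ((½)*(-1/15))*0 + 26 = -1/30*0 + 26 = 0 + 26 = 26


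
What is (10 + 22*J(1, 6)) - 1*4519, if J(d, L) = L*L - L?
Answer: -3849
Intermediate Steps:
J(d, L) = L² - L
(10 + 22*J(1, 6)) - 1*4519 = (10 + 22*(6*(-1 + 6))) - 1*4519 = (10 + 22*(6*5)) - 4519 = (10 + 22*30) - 4519 = (10 + 660) - 4519 = 670 - 4519 = -3849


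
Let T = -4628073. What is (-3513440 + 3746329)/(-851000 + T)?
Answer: -232889/5479073 ≈ -0.042505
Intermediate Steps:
(-3513440 + 3746329)/(-851000 + T) = (-3513440 + 3746329)/(-851000 - 4628073) = 232889/(-5479073) = 232889*(-1/5479073) = -232889/5479073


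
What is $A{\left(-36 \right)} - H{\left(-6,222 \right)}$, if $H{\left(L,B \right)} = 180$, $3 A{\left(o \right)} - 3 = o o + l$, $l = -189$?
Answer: $190$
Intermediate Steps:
$A{\left(o \right)} = -62 + \frac{o^{2}}{3}$ ($A{\left(o \right)} = 1 + \frac{o o - 189}{3} = 1 + \frac{o^{2} - 189}{3} = 1 + \frac{-189 + o^{2}}{3} = 1 + \left(-63 + \frac{o^{2}}{3}\right) = -62 + \frac{o^{2}}{3}$)
$A{\left(-36 \right)} - H{\left(-6,222 \right)} = \left(-62 + \frac{\left(-36\right)^{2}}{3}\right) - 180 = \left(-62 + \frac{1}{3} \cdot 1296\right) - 180 = \left(-62 + 432\right) - 180 = 370 - 180 = 190$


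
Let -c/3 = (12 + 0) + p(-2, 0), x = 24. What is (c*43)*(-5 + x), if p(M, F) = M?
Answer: -24510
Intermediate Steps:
c = -30 (c = -3*((12 + 0) - 2) = -3*(12 - 2) = -3*10 = -30)
(c*43)*(-5 + x) = (-30*43)*(-5 + 24) = -1290*19 = -24510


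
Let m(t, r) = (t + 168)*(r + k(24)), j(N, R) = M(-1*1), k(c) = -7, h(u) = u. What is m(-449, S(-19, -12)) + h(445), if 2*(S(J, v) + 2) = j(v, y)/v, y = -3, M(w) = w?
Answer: 71095/24 ≈ 2962.3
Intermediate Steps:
j(N, R) = -1 (j(N, R) = -1*1 = -1)
S(J, v) = -2 - 1/(2*v) (S(J, v) = -2 + (-1/v)/2 = -2 - 1/(2*v))
m(t, r) = (-7 + r)*(168 + t) (m(t, r) = (t + 168)*(r - 7) = (168 + t)*(-7 + r) = (-7 + r)*(168 + t))
m(-449, S(-19, -12)) + h(445) = (-1176 - 7*(-449) + 168*(-2 - 1/2/(-12)) + (-2 - 1/2/(-12))*(-449)) + 445 = (-1176 + 3143 + 168*(-2 - 1/2*(-1/12)) + (-2 - 1/2*(-1/12))*(-449)) + 445 = (-1176 + 3143 + 168*(-2 + 1/24) + (-2 + 1/24)*(-449)) + 445 = (-1176 + 3143 + 168*(-47/24) - 47/24*(-449)) + 445 = (-1176 + 3143 - 329 + 21103/24) + 445 = 60415/24 + 445 = 71095/24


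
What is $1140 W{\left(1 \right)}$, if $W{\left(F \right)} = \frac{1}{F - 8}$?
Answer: $- \frac{1140}{7} \approx -162.86$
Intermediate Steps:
$W{\left(F \right)} = \frac{1}{-8 + F}$
$1140 W{\left(1 \right)} = \frac{1140}{-8 + 1} = \frac{1140}{-7} = 1140 \left(- \frac{1}{7}\right) = - \frac{1140}{7}$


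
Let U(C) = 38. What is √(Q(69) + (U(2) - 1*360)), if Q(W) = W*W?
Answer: √4439 ≈ 66.626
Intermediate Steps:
Q(W) = W²
√(Q(69) + (U(2) - 1*360)) = √(69² + (38 - 1*360)) = √(4761 + (38 - 360)) = √(4761 - 322) = √4439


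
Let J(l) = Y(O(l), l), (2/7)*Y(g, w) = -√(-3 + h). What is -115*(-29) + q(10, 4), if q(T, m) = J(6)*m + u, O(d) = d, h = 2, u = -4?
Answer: 3331 - 14*I ≈ 3331.0 - 14.0*I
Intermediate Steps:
Y(g, w) = -7*I/2 (Y(g, w) = 7*(-√(-3 + 2))/2 = 7*(-√(-1))/2 = 7*(-I)/2 = -7*I/2)
J(l) = -7*I/2
q(T, m) = -4 - 7*I*m/2 (q(T, m) = (-7*I/2)*m - 4 = -7*I*m/2 - 4 = -4 - 7*I*m/2)
-115*(-29) + q(10, 4) = -115*(-29) + (-4 - 7/2*I*4) = 3335 + (-4 - 14*I) = 3331 - 14*I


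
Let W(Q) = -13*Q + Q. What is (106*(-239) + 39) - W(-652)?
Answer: -33119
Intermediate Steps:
W(Q) = -12*Q
(106*(-239) + 39) - W(-652) = (106*(-239) + 39) - (-12)*(-652) = (-25334 + 39) - 1*7824 = -25295 - 7824 = -33119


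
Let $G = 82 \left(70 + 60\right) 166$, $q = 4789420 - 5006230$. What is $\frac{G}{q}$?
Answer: $- \frac{176956}{21681} \approx -8.1618$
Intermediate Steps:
$q = -216810$
$G = 1769560$ ($G = 82 \cdot 130 \cdot 166 = 10660 \cdot 166 = 1769560$)
$\frac{G}{q} = \frac{1769560}{-216810} = 1769560 \left(- \frac{1}{216810}\right) = - \frac{176956}{21681}$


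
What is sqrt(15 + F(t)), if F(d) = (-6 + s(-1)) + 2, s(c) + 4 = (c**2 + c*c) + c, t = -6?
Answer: 2*sqrt(2) ≈ 2.8284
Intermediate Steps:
s(c) = -4 + c + 2*c**2 (s(c) = -4 + ((c**2 + c*c) + c) = -4 + ((c**2 + c**2) + c) = -4 + (2*c**2 + c) = -4 + (c + 2*c**2) = -4 + c + 2*c**2)
F(d) = -7 (F(d) = (-6 + (-4 - 1 + 2*(-1)**2)) + 2 = (-6 + (-4 - 1 + 2*1)) + 2 = (-6 + (-4 - 1 + 2)) + 2 = (-6 - 3) + 2 = -9 + 2 = -7)
sqrt(15 + F(t)) = sqrt(15 - 7) = sqrt(8) = 2*sqrt(2)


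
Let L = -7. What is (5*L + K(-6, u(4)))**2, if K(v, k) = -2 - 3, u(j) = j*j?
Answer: 1600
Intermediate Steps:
u(j) = j**2
K(v, k) = -5
(5*L + K(-6, u(4)))**2 = (5*(-7) - 5)**2 = (-35 - 5)**2 = (-40)**2 = 1600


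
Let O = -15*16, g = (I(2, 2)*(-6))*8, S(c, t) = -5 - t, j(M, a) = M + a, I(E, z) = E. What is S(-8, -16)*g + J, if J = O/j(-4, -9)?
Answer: -13488/13 ≈ -1037.5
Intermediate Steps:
g = -96 (g = (2*(-6))*8 = -12*8 = -96)
O = -240
J = 240/13 (J = -240/(-4 - 9) = -240/(-13) = -240*(-1/13) = 240/13 ≈ 18.462)
S(-8, -16)*g + J = (-5 - 1*(-16))*(-96) + 240/13 = (-5 + 16)*(-96) + 240/13 = 11*(-96) + 240/13 = -1056 + 240/13 = -13488/13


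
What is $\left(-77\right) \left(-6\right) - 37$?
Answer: $425$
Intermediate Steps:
$\left(-77\right) \left(-6\right) - 37 = 462 - 37 = 425$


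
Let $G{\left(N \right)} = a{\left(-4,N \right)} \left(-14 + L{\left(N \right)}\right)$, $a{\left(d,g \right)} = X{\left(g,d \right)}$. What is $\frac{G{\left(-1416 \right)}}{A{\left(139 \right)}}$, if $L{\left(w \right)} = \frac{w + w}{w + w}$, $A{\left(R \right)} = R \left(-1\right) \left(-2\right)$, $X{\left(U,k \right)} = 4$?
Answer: $- \frac{26}{139} \approx -0.18705$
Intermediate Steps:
$A{\left(R \right)} = 2 R$ ($A{\left(R \right)} = - R \left(-2\right) = 2 R$)
$a{\left(d,g \right)} = 4$
$L{\left(w \right)} = 1$ ($L{\left(w \right)} = \frac{2 w}{2 w} = 2 w \frac{1}{2 w} = 1$)
$G{\left(N \right)} = -52$ ($G{\left(N \right)} = 4 \left(-14 + 1\right) = 4 \left(-13\right) = -52$)
$\frac{G{\left(-1416 \right)}}{A{\left(139 \right)}} = - \frac{52}{2 \cdot 139} = - \frac{52}{278} = \left(-52\right) \frac{1}{278} = - \frac{26}{139}$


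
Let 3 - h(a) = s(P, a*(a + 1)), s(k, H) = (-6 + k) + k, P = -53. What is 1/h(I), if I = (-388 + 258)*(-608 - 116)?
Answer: 1/115 ≈ 0.0086956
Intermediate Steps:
I = 94120 (I = -130*(-724) = 94120)
s(k, H) = -6 + 2*k
h(a) = 115 (h(a) = 3 - (-6 + 2*(-53)) = 3 - (-6 - 106) = 3 - 1*(-112) = 3 + 112 = 115)
1/h(I) = 1/115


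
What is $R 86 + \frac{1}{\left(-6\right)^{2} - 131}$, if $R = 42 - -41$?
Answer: $\frac{678109}{95} \approx 7138.0$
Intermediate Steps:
$R = 83$ ($R = 42 + 41 = 83$)
$R 86 + \frac{1}{\left(-6\right)^{2} - 131} = 83 \cdot 86 + \frac{1}{\left(-6\right)^{2} - 131} = 7138 + \frac{1}{36 - 131} = 7138 + \frac{1}{-95} = 7138 - \frac{1}{95} = \frac{678109}{95}$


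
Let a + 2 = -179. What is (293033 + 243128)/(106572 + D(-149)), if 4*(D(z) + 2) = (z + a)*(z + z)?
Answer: 536161/131155 ≈ 4.0880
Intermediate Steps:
a = -181 (a = -2 - 179 = -181)
D(z) = -2 + z*(-181 + z)/2 (D(z) = -2 + ((z - 181)*(z + z))/4 = -2 + ((-181 + z)*(2*z))/4 = -2 + (2*z*(-181 + z))/4 = -2 + z*(-181 + z)/2)
(293033 + 243128)/(106572 + D(-149)) = (293033 + 243128)/(106572 + (-2 + (½)*(-149)² - 181/2*(-149))) = 536161/(106572 + (-2 + (½)*22201 + 26969/2)) = 536161/(106572 + (-2 + 22201/2 + 26969/2)) = 536161/(106572 + 24583) = 536161/131155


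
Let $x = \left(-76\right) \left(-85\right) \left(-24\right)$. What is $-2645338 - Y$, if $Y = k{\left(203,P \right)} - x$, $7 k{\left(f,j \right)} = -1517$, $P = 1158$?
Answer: $- \frac{19601129}{7} \approx -2.8002 \cdot 10^{6}$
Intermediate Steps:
$x = -155040$ ($x = 6460 \left(-24\right) = -155040$)
$k{\left(f,j \right)} = - \frac{1517}{7}$ ($k{\left(f,j \right)} = \frac{1}{7} \left(-1517\right) = - \frac{1517}{7}$)
$Y = \frac{1083763}{7}$ ($Y = - \frac{1517}{7} - -155040 = - \frac{1517}{7} + 155040 = \frac{1083763}{7} \approx 1.5482 \cdot 10^{5}$)
$-2645338 - Y = -2645338 - \frac{1083763}{7} = - \frac{19601129}{7}$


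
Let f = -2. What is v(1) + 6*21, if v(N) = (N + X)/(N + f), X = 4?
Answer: 121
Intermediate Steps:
v(N) = (4 + N)/(-2 + N) (v(N) = (N + 4)/(N - 2) = (4 + N)/(-2 + N))
v(1) + 6*21 = (4 + 1)/(-2 + 1) + 6*21 = 5/(-1) + 126 = -1*5 + 126 = -5 + 126 = 121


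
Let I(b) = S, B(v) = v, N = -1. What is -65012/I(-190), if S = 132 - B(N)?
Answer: -65012/133 ≈ -488.81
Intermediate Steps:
S = 133 (S = 132 - 1*(-1) = 132 + 1 = 133)
I(b) = 133
-65012/I(-190) = -65012/133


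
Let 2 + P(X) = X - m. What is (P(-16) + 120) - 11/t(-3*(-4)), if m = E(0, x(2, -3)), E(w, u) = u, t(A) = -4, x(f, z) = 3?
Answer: 407/4 ≈ 101.75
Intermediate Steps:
m = 3
P(X) = -5 + X (P(X) = -2 + (X - 1*3) = -2 + (X - 3) = -2 + (-3 + X) = -5 + X)
(P(-16) + 120) - 11/t(-3*(-4)) = ((-5 - 16) + 120) - 11/(-4) = (-21 + 120) - 11*(-¼) = 99 + 11/4 = 407/4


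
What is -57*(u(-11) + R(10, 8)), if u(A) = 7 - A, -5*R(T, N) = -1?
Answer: -5187/5 ≈ -1037.4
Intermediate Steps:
R(T, N) = ⅕ (R(T, N) = -⅕*(-1) = ⅕)
-57*(u(-11) + R(10, 8)) = -57*((7 - 1*(-11)) + ⅕) = -57*((7 + 11) + ⅕) = -57*(18 + ⅕) = -57*91/5 = -5187/5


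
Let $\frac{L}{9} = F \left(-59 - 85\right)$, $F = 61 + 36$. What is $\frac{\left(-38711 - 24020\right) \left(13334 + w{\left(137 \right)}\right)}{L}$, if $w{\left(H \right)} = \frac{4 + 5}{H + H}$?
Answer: $\frac{229189276775}{34445088} \approx 6653.8$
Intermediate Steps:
$F = 97$
$w{\left(H \right)} = \frac{9}{2 H}$
$L = -125712$ ($L = 9 \cdot 97 \left(-59 - 85\right) = 9 \cdot 97 \left(-144\right) = 9 \left(-13968\right) = -125712$)
$\frac{\left(-38711 - 24020\right) \left(13334 + w{\left(137 \right)}\right)}{L} = \frac{\left(-38711 - 24020\right) \left(13334 + \frac{9}{2 \cdot 137}\right)}{-125712} = - 62731 \left(13334 + \frac{9}{2} \cdot \frac{1}{137}\right) \left(- \frac{1}{125712}\right) = - 62731 \left(13334 + \frac{9}{274}\right) \left(- \frac{1}{125712}\right) = \left(-62731\right) \frac{3653525}{274} \left(- \frac{1}{125712}\right) = \left(- \frac{229189276775}{274}\right) \left(- \frac{1}{125712}\right) = \frac{229189276775}{34445088}$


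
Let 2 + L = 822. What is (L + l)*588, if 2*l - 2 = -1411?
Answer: 67914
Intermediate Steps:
l = -1409/2 (l = 1 + (½)*(-1411) = 1 - 1411/2 = -1409/2 ≈ -704.50)
L = 820 (L = -2 + 822 = 820)
(L + l)*588 = (820 - 1409/2)*588 = (231/2)*588 = 67914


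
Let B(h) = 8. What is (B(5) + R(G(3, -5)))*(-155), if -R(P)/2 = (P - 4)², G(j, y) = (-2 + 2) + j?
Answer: -930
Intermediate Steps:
G(j, y) = j (G(j, y) = 0 + j = j)
R(P) = -2*(-4 + P)² (R(P) = -2*(P - 4)² = -2*(-4 + P)²)
(B(5) + R(G(3, -5)))*(-155) = (8 - 2*(-4 + 3)²)*(-155) = (8 - 2*(-1)²)*(-155) = (8 - 2*1)*(-155) = (8 - 2)*(-155) = 6*(-155) = -930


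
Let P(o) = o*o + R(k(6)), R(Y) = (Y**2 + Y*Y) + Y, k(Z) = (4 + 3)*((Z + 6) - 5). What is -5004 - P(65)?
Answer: -14080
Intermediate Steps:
k(Z) = 7 + 7*Z (k(Z) = 7*((6 + Z) - 5) = 7*(1 + Z) = 7 + 7*Z)
R(Y) = Y + 2*Y**2 (R(Y) = (Y**2 + Y**2) + Y = 2*Y**2 + Y = Y + 2*Y**2)
P(o) = 4851 + o**2 (P(o) = o*o + (7 + 7*6)*(1 + 2*(7 + 7*6)) = o**2 + (7 + 42)*(1 + 2*(7 + 42)) = o**2 + 49*(1 + 2*49) = o**2 + 49*(1 + 98) = o**2 + 49*99 = o**2 + 4851 = 4851 + o**2)
-5004 - P(65) = -5004 - (4851 + 65**2) = -5004 - (4851 + 4225) = -5004 - 1*9076 = -5004 - 9076 = -14080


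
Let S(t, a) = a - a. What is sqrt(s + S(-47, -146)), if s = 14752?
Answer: 4*sqrt(922) ≈ 121.46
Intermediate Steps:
S(t, a) = 0
sqrt(s + S(-47, -146)) = sqrt(14752 + 0) = sqrt(14752) = 4*sqrt(922)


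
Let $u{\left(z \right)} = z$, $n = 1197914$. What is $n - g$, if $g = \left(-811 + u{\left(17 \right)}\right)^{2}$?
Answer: $567478$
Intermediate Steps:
$g = 630436$ ($g = \left(-811 + 17\right)^{2} = \left(-794\right)^{2} = 630436$)
$n - g = 1197914 - 630436 = 567478$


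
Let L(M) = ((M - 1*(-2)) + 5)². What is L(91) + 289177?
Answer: 298781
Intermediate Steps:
L(M) = (7 + M)² (L(M) = ((M + 2) + 5)² = ((2 + M) + 5)² = (7 + M)²)
L(91) + 289177 = (7 + 91)² + 289177 = 98² + 289177 = 9604 + 289177 = 298781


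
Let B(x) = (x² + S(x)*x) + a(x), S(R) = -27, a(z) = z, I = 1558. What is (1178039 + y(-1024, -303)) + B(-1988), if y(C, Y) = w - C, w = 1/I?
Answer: 8074950411/1558 ≈ 5.1829e+6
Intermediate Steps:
w = 1/1558 ≈ 0.00064185
B(x) = x² - 26*x (B(x) = (x² - 27*x) + x = x² - 26*x)
y(C, Y) = 1/1558 - C
(1178039 + y(-1024, -303)) + B(-1988) = (1178039 + (1/1558 - 1*(-1024))) - 1988*(-26 - 1988) = (1178039 + (1/1558 + 1024)) - 1988*(-2014) = (1178039 + 1595393/1558) + 4003832 = 1836980155/1558 + 4003832 = 8074950411/1558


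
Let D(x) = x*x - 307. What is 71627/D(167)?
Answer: 71627/27582 ≈ 2.5969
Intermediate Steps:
D(x) = -307 + x² (D(x) = x² - 307 = -307 + x²)
71627/D(167) = 71627/(-307 + 167²) = 71627/(-307 + 27889) = 71627/27582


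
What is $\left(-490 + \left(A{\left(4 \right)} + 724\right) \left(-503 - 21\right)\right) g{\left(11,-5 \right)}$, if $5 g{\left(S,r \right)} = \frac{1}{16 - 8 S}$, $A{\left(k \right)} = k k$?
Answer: $\frac{38825}{36} \approx 1078.5$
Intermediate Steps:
$A{\left(k \right)} = k^{2}$
$g{\left(S,r \right)} = \frac{1}{5 \left(16 - 8 S\right)}$
$\left(-490 + \left(A{\left(4 \right)} + 724\right) \left(-503 - 21\right)\right) g{\left(11,-5 \right)} = \left(-490 + \left(4^{2} + 724\right) \left(-503 - 21\right)\right) \left(- \frac{1}{-80 + 40 \cdot 11}\right) = \left(-490 + \left(16 + 724\right) \left(-524\right)\right) \left(- \frac{1}{-80 + 440}\right) = \left(-490 + 740 \left(-524\right)\right) \left(- \frac{1}{360}\right) = \left(-490 - 387760\right) \left(\left(-1\right) \frac{1}{360}\right) = \left(-388250\right) \left(- \frac{1}{360}\right) = \frac{38825}{36}$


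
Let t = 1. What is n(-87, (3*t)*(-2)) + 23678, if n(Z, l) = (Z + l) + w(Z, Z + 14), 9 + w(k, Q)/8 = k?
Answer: 22817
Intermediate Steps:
w(k, Q) = -72 + 8*k
n(Z, l) = -72 + l + 9*Z (n(Z, l) = (Z + l) + (-72 + 8*Z) = -72 + l + 9*Z)
n(-87, (3*t)*(-2)) + 23678 = (-72 + (3*1)*(-2) + 9*(-87)) + 23678 = (-72 + 3*(-2) - 783) + 23678 = (-72 - 6 - 783) + 23678 = -861 + 23678 = 22817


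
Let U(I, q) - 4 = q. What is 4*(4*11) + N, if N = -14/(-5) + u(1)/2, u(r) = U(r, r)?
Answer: 1813/10 ≈ 181.30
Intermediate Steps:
U(I, q) = 4 + q
u(r) = 4 + r
N = 53/10 (N = -14/(-5) + (4 + 1)/2 = -14*(-⅕) + 5*(½) = 14/5 + 5/2 = 53/10 ≈ 5.3000)
4*(4*11) + N = 4*(4*11) + 53/10 = 4*44 + 53/10 = 176 + 53/10 = 1813/10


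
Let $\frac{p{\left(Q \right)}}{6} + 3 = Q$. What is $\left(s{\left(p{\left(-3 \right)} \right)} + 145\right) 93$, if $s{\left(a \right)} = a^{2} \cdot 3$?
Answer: $375069$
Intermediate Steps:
$p{\left(Q \right)} = -18 + 6 Q$
$s{\left(a \right)} = 3 a^{2}$
$\left(s{\left(p{\left(-3 \right)} \right)} + 145\right) 93 = \left(3 \left(-18 + 6 \left(-3\right)\right)^{2} + 145\right) 93 = \left(3 \left(-18 - 18\right)^{2} + 145\right) 93 = \left(3 \left(-36\right)^{2} + 145\right) 93 = \left(3 \cdot 1296 + 145\right) 93 = \left(3888 + 145\right) 93 = 4033 \cdot 93 = 375069$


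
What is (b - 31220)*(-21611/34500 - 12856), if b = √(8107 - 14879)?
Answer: 692387186771/1725 - 443553611*I*√1693/17250 ≈ 4.0138e+8 - 1.058e+6*I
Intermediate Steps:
b = 2*I*√1693 (b = √(-6772) = 2*I*√1693 ≈ 82.292*I)
(b - 31220)*(-21611/34500 - 12856) = (2*I*√1693 - 31220)*(-21611/34500 - 12856) = (-31220 + 2*I*√1693)*(-21611*1/34500 - 12856) = (-31220 + 2*I*√1693)*(-21611/34500 - 12856) = (-31220 + 2*I*√1693)*(-443553611/34500) = 692387186771/1725 - 443553611*I*√1693/17250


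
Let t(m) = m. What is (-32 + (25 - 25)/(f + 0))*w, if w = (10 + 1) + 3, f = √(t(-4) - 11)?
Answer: -448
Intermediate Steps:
f = I*√15 (f = √(-4 - 11) = √(-15) = I*√15 ≈ 3.873*I)
w = 14 (w = 11 + 3 = 14)
(-32 + (25 - 25)/(f + 0))*w = (-32 + (25 - 25)/(I*√15 + 0))*14 = (-32 + 0/((I*√15)))*14 = (-32 + 0*(-I*√15/15))*14 = (-32 + 0)*14 = -32*14 = -448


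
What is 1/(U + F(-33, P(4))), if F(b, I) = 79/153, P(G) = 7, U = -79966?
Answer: -153/12234719 ≈ -1.2505e-5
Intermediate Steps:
F(b, I) = 79/153 (F(b, I) = 79*(1/153) = 79/153)
1/(U + F(-33, P(4))) = 1/(-79966 + 79/153) = 1/(-12234719/153) = -153/12234719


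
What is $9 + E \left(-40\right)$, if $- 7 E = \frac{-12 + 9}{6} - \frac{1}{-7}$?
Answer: $\frac{341}{49} \approx 6.9592$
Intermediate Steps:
$E = \frac{5}{98}$ ($E = - \frac{\frac{-12 + 9}{6} - \frac{1}{-7}}{7} = - \frac{\left(-3\right) \frac{1}{6} - - \frac{1}{7}}{7} = - \frac{- \frac{1}{2} + \frac{1}{7}}{7} = \left(- \frac{1}{7}\right) \left(- \frac{5}{14}\right) = \frac{5}{98} \approx 0.05102$)
$9 + E \left(-40\right) = 9 + \frac{5}{98} \left(-40\right) = 9 - \frac{100}{49} = \frac{341}{49}$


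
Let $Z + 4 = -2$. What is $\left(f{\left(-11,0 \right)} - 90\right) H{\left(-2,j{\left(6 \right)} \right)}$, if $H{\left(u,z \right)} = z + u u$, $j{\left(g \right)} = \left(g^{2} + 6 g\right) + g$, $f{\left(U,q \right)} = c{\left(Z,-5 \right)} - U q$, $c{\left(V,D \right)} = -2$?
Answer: $-7544$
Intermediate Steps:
$Z = -6$ ($Z = -4 - 2 = -6$)
$f{\left(U,q \right)} = -2 - U q$
$j{\left(g \right)} = g^{2} + 7 g$
$H{\left(u,z \right)} = z + u^{2}$
$\left(f{\left(-11,0 \right)} - 90\right) H{\left(-2,j{\left(6 \right)} \right)} = \left(\left(-2 - \left(-11\right) 0\right) - 90\right) \left(6 \left(7 + 6\right) + \left(-2\right)^{2}\right) = \left(\left(-2 + 0\right) - 90\right) \left(6 \cdot 13 + 4\right) = \left(-2 - 90\right) \left(78 + 4\right) = \left(-92\right) 82 = -7544$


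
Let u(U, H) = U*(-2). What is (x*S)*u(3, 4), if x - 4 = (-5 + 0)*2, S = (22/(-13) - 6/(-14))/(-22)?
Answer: 2070/1001 ≈ 2.0679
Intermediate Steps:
u(U, H) = -2*U
S = 115/2002 (S = (22*(-1/13) - 6*(-1/14))*(-1/22) = (-22/13 + 3/7)*(-1/22) = -115/91*(-1/22) = 115/2002 ≈ 0.057443)
x = -6 (x = 4 + (-5 + 0)*2 = 4 - 5*2 = 4 - 10 = -6)
(x*S)*u(3, 4) = (-6*115/2002)*(-2*3) = -345/1001*(-6) = 2070/1001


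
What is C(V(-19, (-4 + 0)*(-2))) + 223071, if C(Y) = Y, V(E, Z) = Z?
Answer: 223079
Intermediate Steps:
C(V(-19, (-4 + 0)*(-2))) + 223071 = (-4 + 0)*(-2) + 223071 = -4*(-2) + 223071 = 8 + 223071 = 223079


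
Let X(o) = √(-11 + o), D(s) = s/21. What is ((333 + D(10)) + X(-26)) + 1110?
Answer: 30313/21 + I*√37 ≈ 1443.5 + 6.0828*I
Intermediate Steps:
D(s) = s/21 (D(s) = s*(1/21) = s/21)
((333 + D(10)) + X(-26)) + 1110 = ((333 + (1/21)*10) + √(-11 - 26)) + 1110 = ((333 + 10/21) + √(-37)) + 1110 = (7003/21 + I*√37) + 1110 = 30313/21 + I*√37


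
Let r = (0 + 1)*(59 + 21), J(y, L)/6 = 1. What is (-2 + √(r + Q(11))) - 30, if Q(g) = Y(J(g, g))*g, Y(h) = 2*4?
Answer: -32 + 2*√42 ≈ -19.039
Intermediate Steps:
J(y, L) = 6 (J(y, L) = 6*1 = 6)
Y(h) = 8
r = 80 (r = 1*80 = 80)
Q(g) = 8*g
(-2 + √(r + Q(11))) - 30 = (-2 + √(80 + 8*11)) - 30 = (-2 + √(80 + 88)) - 30 = (-2 + √168) - 30 = (-2 + 2*√42) - 30 = -32 + 2*√42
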